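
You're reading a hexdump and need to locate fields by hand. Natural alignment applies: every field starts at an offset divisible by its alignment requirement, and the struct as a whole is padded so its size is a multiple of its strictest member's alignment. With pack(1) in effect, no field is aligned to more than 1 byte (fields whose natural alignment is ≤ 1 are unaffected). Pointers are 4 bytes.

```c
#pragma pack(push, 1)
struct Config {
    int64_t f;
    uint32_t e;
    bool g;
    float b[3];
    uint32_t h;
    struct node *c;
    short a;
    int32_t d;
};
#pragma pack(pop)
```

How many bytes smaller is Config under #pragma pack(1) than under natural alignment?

natural layout:
  0..8  f  (8B, 8-aligned)
  8..12  e  (4B, 4-aligned)
  12..13  g  (1B, 1-aligned)
  13..16  -- padding (3B)
  16..28  b  (12B, 4-aligned)
  28..32  h  (4B, 4-aligned)
  32..36  c  (4B, 4-aligned)
  36..38  a  (2B, 2-aligned)
  38..40  -- padding (2B)
  40..44  d  (4B, 4-aligned)
  44..48  -- tail padding (4B)
  sizeof = 48, alignof = 8
packed(1) layout:
  0..8  f  (8B, 1-aligned)
  8..12  e  (4B, 1-aligned)
  12..13  g  (1B, 1-aligned)
  13..25  b  (12B, 1-aligned)
  25..29  h  (4B, 1-aligned)
  29..33  c  (4B, 1-aligned)
  33..35  a  (2B, 1-aligned)
  35..39  d  (4B, 1-aligned)
  sizeof = 39, alignof = 1
48 − 39 = 9

9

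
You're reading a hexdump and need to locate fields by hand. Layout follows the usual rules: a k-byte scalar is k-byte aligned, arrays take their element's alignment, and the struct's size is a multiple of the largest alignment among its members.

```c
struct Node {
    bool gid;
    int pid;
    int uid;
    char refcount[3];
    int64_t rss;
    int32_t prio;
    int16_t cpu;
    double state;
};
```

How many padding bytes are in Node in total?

6

@0: gid [1B, align 1] → 1
+3 pad (align 4)
@4: pid [4B, align 4] → 8
@8: uid [4B, align 4] → 12
@12: refcount [3B, align 1] → 15
+1 pad (align 8)
@16: rss [8B, align 8] → 24
@24: prio [4B, align 4] → 28
@28: cpu [2B, align 2] → 30
+2 pad (align 8)
@32: state [8B, align 8] → 40
size 40, align 8
data bytes 34, size 40 → padding 6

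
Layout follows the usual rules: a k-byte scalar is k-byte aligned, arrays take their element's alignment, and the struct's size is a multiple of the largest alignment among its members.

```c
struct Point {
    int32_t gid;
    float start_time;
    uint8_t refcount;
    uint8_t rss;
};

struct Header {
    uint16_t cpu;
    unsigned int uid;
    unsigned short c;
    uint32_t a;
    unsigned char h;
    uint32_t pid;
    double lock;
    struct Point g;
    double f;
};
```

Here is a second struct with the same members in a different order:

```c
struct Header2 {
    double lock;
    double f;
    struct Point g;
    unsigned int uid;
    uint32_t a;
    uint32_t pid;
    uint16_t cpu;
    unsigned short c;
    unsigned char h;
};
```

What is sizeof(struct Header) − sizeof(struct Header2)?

Point: 0..4  gid  (4B, 4-aligned); 4..8  start_time  (4B, 4-aligned); 8..9  refcount  (1B, 1-aligned); 9..10  rss  (1B, 1-aligned); 10..12  -- tail padding (2B); sizeof = 12, alignof = 4
0..2  cpu  (2B, 2-aligned)
2..4  -- padding (2B)
4..8  uid  (4B, 4-aligned)
8..10  c  (2B, 2-aligned)
10..12  -- padding (2B)
12..16  a  (4B, 4-aligned)
16..17  h  (1B, 1-aligned)
17..20  -- padding (3B)
20..24  pid  (4B, 4-aligned)
24..32  lock  (8B, 8-aligned)
32..44  g  (12B, 4-aligned)
44..48  -- padding (4B)
48..56  f  (8B, 8-aligned)
sizeof = 56, alignof = 8
— Header2 —
0..8  lock  (8B, 8-aligned)
8..16  f  (8B, 8-aligned)
16..28  g  (12B, 4-aligned)
28..32  uid  (4B, 4-aligned)
32..36  a  (4B, 4-aligned)
36..40  pid  (4B, 4-aligned)
40..42  cpu  (2B, 2-aligned)
42..44  c  (2B, 2-aligned)
44..45  h  (1B, 1-aligned)
45..48  -- tail padding (3B)
sizeof = 48, alignof = 8
56 − 48 = 8

8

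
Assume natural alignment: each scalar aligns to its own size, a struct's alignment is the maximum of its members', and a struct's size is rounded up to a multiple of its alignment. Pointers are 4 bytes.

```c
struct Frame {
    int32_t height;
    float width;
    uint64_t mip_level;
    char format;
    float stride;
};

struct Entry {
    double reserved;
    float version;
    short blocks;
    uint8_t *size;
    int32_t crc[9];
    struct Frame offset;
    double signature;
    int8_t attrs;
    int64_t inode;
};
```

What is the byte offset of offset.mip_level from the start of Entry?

64

Frame: height at 0 (size 4, align 4) → ends 4; width at 4 (size 4, align 4) → ends 8; mip_level at 8 (size 8, align 8) → ends 16; format at 16 (size 1, align 1) → ends 17; pad 3 to align 4 for stride; stride at 20 (size 4, align 4) → ends 24; total 24 bytes, alignment 8
reserved at 0 (size 8, align 8) → ends 8
version at 8 (size 4, align 4) → ends 12
blocks at 12 (size 2, align 2) → ends 14
pad 2 to align 4 for size
size at 16 (size 4, align 4) → ends 20
crc at 20 (size 36, align 4) → ends 56
offset at 56 (size 24, align 8) → ends 80
within Frame: mip_level at 8
56 + 8 = 64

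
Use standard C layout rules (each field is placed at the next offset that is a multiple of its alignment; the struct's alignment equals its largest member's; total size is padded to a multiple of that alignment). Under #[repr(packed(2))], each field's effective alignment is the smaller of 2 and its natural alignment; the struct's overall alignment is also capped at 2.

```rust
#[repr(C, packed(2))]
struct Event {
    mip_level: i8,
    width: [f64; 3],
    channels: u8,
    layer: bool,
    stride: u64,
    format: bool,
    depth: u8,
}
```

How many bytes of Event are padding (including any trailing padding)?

@0: mip_level [1B, align 1] → 1
+1 pad (align 2)
@2: width [24B, align 2] → 26
@26: channels [1B, align 1] → 27
@27: layer [1B, align 1] → 28
@28: stride [8B, align 2] → 36
@36: format [1B, align 1] → 37
@37: depth [1B, align 1] → 38
size 38, align 2
data bytes 37, size 38 → padding 1

1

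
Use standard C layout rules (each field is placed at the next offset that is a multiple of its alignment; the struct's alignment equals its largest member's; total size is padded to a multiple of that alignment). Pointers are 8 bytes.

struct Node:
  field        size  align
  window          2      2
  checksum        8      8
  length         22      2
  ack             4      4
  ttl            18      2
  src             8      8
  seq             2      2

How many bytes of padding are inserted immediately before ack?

2

0..2  window  (2B, 2-aligned)
2..8  -- padding (6B)
8..16  checksum  (8B, 8-aligned)
16..38  length  (22B, 2-aligned)
38..40  -- padding (2B)
40..44  ack  (4B, 4-aligned)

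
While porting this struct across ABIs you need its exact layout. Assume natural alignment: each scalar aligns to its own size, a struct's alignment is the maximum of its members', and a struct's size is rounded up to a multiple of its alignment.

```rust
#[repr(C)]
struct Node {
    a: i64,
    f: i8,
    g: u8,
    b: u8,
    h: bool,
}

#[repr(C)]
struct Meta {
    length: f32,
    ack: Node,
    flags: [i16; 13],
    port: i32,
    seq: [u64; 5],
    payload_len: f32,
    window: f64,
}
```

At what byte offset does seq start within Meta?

Node: 0..8  a  (8B, 8-aligned); 8..9  f  (1B, 1-aligned); 9..10  g  (1B, 1-aligned); 10..11  b  (1B, 1-aligned); 11..12  h  (1B, 1-aligned); 12..16  -- tail padding (4B); sizeof = 16, alignof = 8
0..4  length  (4B, 4-aligned)
4..8  -- padding (4B)
8..24  ack  (16B, 8-aligned)
24..50  flags  (26B, 2-aligned)
50..52  -- padding (2B)
52..56  port  (4B, 4-aligned)
56..96  seq  (40B, 8-aligned)

56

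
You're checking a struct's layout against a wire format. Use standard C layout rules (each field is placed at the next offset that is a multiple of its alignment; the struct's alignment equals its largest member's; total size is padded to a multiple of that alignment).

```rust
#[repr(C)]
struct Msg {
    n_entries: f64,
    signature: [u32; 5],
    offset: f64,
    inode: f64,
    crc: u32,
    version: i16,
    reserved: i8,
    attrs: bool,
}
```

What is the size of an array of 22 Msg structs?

1232

0..8  n_entries  (8B, 8-aligned)
8..28  signature  (20B, 4-aligned)
28..32  -- padding (4B)
32..40  offset  (8B, 8-aligned)
40..48  inode  (8B, 8-aligned)
48..52  crc  (4B, 4-aligned)
52..54  version  (2B, 2-aligned)
54..55  reserved  (1B, 1-aligned)
55..56  attrs  (1B, 1-aligned)
sizeof = 56, alignof = 8
array of 22: 22 × 56 = 1232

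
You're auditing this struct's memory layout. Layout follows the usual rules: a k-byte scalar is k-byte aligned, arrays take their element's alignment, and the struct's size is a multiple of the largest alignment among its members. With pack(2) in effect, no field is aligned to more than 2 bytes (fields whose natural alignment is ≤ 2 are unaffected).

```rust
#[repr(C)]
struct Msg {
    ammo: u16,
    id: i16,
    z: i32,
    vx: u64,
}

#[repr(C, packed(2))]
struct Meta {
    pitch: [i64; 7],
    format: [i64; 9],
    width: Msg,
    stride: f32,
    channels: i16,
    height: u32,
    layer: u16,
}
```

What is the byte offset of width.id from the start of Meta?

130

Msg: 0..2  ammo  (2B, 2-aligned); 2..4  id  (2B, 2-aligned); 4..8  z  (4B, 4-aligned); 8..16  vx  (8B, 8-aligned); sizeof = 16, alignof = 8
0..56  pitch  (56B, 2-aligned)
56..128  format  (72B, 2-aligned)
128..144  width  (16B, 2-aligned)
within Msg: id at 2
128 + 2 = 130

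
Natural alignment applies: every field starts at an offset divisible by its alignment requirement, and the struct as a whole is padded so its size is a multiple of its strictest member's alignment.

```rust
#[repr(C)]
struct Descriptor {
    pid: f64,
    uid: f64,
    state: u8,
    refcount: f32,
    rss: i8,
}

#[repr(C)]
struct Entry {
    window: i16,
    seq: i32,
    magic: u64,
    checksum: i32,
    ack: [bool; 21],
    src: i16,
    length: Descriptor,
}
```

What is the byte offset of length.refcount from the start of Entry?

Descriptor: pid at 0 (size 8, align 8) → ends 8; uid at 8 (size 8, align 8) → ends 16; state at 16 (size 1, align 1) → ends 17; pad 3 to align 4 for refcount; refcount at 20 (size 4, align 4) → ends 24; rss at 24 (size 1, align 1) → ends 25; tail pad 7 to reach multiple of 8; total 32 bytes, alignment 8
window at 0 (size 2, align 2) → ends 2
pad 2 to align 4 for seq
seq at 4 (size 4, align 4) → ends 8
magic at 8 (size 8, align 8) → ends 16
checksum at 16 (size 4, align 4) → ends 20
ack at 20 (size 21, align 1) → ends 41
pad 1 to align 2 for src
src at 42 (size 2, align 2) → ends 44
pad 4 to align 8 for length
length at 48 (size 32, align 8) → ends 80
within Descriptor: refcount at 20
48 + 20 = 68

68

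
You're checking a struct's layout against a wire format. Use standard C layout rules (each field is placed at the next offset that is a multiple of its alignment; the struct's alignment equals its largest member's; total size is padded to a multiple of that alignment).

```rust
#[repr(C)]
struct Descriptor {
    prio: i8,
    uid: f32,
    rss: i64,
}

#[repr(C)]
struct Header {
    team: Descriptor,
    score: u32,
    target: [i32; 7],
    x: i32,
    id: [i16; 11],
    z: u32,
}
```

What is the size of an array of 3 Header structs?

Descriptor: prio at 0 (size 1, align 1) → ends 1; pad 3 to align 4 for uid; uid at 4 (size 4, align 4) → ends 8; rss at 8 (size 8, align 8) → ends 16; total 16 bytes, alignment 8
team at 0 (size 16, align 8) → ends 16
score at 16 (size 4, align 4) → ends 20
target at 20 (size 28, align 4) → ends 48
x at 48 (size 4, align 4) → ends 52
id at 52 (size 22, align 2) → ends 74
pad 2 to align 4 for z
z at 76 (size 4, align 4) → ends 80
total 80 bytes, alignment 8
array of 3: 3 × 80 = 240

240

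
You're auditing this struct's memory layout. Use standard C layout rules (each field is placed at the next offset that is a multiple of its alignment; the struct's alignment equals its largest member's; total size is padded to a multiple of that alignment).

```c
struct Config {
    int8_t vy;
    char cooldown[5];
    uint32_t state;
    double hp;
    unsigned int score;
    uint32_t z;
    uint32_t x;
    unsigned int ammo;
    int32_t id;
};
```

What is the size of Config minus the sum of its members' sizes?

10

0..1  vy  (1B, 1-aligned)
1..6  cooldown  (5B, 1-aligned)
6..8  -- padding (2B)
8..12  state  (4B, 4-aligned)
12..16  -- padding (4B)
16..24  hp  (8B, 8-aligned)
24..28  score  (4B, 4-aligned)
28..32  z  (4B, 4-aligned)
32..36  x  (4B, 4-aligned)
36..40  ammo  (4B, 4-aligned)
40..44  id  (4B, 4-aligned)
44..48  -- tail padding (4B)
sizeof = 48, alignof = 8
data bytes 38, size 48 → padding 10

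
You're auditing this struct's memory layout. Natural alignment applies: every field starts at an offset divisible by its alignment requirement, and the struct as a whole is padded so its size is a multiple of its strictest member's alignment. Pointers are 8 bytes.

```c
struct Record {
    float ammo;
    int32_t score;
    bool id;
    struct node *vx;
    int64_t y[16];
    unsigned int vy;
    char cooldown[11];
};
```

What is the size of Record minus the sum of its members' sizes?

8

0..4  ammo  (4B, 4-aligned)
4..8  score  (4B, 4-aligned)
8..9  id  (1B, 1-aligned)
9..16  -- padding (7B)
16..24  vx  (8B, 8-aligned)
24..152  y  (128B, 8-aligned)
152..156  vy  (4B, 4-aligned)
156..167  cooldown  (11B, 1-aligned)
167..168  -- tail padding (1B)
sizeof = 168, alignof = 8
data bytes 160, size 168 → padding 8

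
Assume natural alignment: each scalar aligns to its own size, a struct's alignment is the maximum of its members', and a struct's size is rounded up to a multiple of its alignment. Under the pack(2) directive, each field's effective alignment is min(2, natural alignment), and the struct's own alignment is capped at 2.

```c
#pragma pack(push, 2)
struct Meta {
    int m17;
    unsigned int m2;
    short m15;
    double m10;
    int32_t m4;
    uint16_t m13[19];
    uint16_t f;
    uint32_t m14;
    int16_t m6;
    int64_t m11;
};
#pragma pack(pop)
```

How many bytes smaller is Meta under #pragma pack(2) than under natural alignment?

12

natural layout:
  m17 at 0 (size 4, align 4) → ends 4
  m2 at 4 (size 4, align 4) → ends 8
  m15 at 8 (size 2, align 2) → ends 10
  pad 6 to align 8 for m10
  m10 at 16 (size 8, align 8) → ends 24
  m4 at 24 (size 4, align 4) → ends 28
  m13 at 28 (size 38, align 2) → ends 66
  f at 66 (size 2, align 2) → ends 68
  m14 at 68 (size 4, align 4) → ends 72
  m6 at 72 (size 2, align 2) → ends 74
  pad 6 to align 8 for m11
  m11 at 80 (size 8, align 8) → ends 88
  total 88 bytes, alignment 8
packed(2) layout:
  m17 at 0 (size 4, align 2) → ends 4
  m2 at 4 (size 4, align 2) → ends 8
  m15 at 8 (size 2, align 2) → ends 10
  m10 at 10 (size 8, align 2) → ends 18
  m4 at 18 (size 4, align 2) → ends 22
  m13 at 22 (size 38, align 2) → ends 60
  f at 60 (size 2, align 2) → ends 62
  m14 at 62 (size 4, align 2) → ends 66
  m6 at 66 (size 2, align 2) → ends 68
  m11 at 68 (size 8, align 2) → ends 76
  total 76 bytes, alignment 2
88 − 76 = 12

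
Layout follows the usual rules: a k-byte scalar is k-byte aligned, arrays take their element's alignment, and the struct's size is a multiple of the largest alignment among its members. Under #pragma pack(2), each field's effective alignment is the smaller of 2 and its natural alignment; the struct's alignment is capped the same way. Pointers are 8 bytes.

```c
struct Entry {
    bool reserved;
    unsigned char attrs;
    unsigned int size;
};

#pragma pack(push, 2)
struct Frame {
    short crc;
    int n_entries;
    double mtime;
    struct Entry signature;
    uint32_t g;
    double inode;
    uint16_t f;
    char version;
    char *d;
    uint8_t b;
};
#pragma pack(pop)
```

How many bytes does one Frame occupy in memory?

48

Entry: @0: reserved [1B, align 1] → 1; @1: attrs [1B, align 1] → 2; +2 pad (align 4); @4: size [4B, align 4] → 8; size 8, align 4
@0: crc [2B, align 2] → 2
@2: n_entries [4B, align 2] → 6
@6: mtime [8B, align 2] → 14
@14: signature [8B, align 2] → 22
@22: g [4B, align 2] → 26
@26: inode [8B, align 2] → 34
@34: f [2B, align 2] → 36
@36: version [1B, align 1] → 37
+1 pad (align 2)
@38: d [8B, align 2] → 46
@46: b [1B, align 1] → 47
+1 tail pad (align 2)
size 48, align 2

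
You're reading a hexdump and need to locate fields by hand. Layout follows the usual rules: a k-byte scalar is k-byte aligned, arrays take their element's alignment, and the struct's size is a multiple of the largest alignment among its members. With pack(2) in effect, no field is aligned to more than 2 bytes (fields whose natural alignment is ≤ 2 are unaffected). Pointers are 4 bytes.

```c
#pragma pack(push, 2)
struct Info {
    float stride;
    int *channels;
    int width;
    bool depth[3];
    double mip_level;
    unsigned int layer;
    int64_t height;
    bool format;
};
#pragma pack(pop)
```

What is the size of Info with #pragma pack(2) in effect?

stride at 0 (size 4, align 2) → ends 4
channels at 4 (size 4, align 2) → ends 8
width at 8 (size 4, align 2) → ends 12
depth at 12 (size 3, align 1) → ends 15
pad 1 to align 2 for mip_level
mip_level at 16 (size 8, align 2) → ends 24
layer at 24 (size 4, align 2) → ends 28
height at 28 (size 8, align 2) → ends 36
format at 36 (size 1, align 1) → ends 37
tail pad 1 to reach multiple of 2
total 38 bytes, alignment 2

38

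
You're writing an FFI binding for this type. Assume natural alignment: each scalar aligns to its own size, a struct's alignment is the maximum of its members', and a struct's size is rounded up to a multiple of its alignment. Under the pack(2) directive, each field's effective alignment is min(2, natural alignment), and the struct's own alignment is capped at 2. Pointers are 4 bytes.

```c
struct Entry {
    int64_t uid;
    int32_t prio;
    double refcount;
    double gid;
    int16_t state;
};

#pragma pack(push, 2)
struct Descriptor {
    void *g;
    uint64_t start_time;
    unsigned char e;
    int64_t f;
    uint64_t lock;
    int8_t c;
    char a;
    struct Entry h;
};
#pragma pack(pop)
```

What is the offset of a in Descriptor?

Entry: @0: uid [8B, align 8] → 8; @8: prio [4B, align 4] → 12; +4 pad (align 8); @16: refcount [8B, align 8] → 24; @24: gid [8B, align 8] → 32; @32: state [2B, align 2] → 34; +6 tail pad (align 8); size 40, align 8
@0: g [4B, align 2] → 4
@4: start_time [8B, align 2] → 12
@12: e [1B, align 1] → 13
+1 pad (align 2)
@14: f [8B, align 2] → 22
@22: lock [8B, align 2] → 30
@30: c [1B, align 1] → 31
@31: a [1B, align 1] → 32

31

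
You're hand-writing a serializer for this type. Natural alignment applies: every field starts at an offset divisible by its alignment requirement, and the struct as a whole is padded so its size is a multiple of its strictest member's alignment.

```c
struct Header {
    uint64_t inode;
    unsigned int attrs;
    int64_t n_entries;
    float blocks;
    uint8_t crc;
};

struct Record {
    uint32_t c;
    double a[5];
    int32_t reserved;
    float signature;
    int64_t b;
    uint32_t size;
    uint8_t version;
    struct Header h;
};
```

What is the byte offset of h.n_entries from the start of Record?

88

Header: @0: inode [8B, align 8] → 8; @8: attrs [4B, align 4] → 12; +4 pad (align 8); @16: n_entries [8B, align 8] → 24; @24: blocks [4B, align 4] → 28; @28: crc [1B, align 1] → 29; +3 tail pad (align 8); size 32, align 8
@0: c [4B, align 4] → 4
+4 pad (align 8)
@8: a [40B, align 8] → 48
@48: reserved [4B, align 4] → 52
@52: signature [4B, align 4] → 56
@56: b [8B, align 8] → 64
@64: size [4B, align 4] → 68
@68: version [1B, align 1] → 69
+3 pad (align 8)
@72: h [32B, align 8] → 104
within Header: n_entries at 16
72 + 16 = 88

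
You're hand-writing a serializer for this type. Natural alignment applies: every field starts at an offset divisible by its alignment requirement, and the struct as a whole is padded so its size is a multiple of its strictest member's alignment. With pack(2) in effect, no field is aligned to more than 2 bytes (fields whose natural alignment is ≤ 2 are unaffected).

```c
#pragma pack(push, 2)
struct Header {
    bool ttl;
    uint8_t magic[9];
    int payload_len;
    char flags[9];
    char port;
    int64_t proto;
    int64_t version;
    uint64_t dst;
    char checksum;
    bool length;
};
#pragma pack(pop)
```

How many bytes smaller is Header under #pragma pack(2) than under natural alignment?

natural layout:
  @0: ttl [1B, align 1] → 1
  @1: magic [9B, align 1] → 10
  +2 pad (align 4)
  @12: payload_len [4B, align 4] → 16
  @16: flags [9B, align 1] → 25
  @25: port [1B, align 1] → 26
  +6 pad (align 8)
  @32: proto [8B, align 8] → 40
  @40: version [8B, align 8] → 48
  @48: dst [8B, align 8] → 56
  @56: checksum [1B, align 1] → 57
  @57: length [1B, align 1] → 58
  +6 tail pad (align 8)
  size 64, align 8
packed(2) layout:
  @0: ttl [1B, align 1] → 1
  @1: magic [9B, align 1] → 10
  @10: payload_len [4B, align 2] → 14
  @14: flags [9B, align 1] → 23
  @23: port [1B, align 1] → 24
  @24: proto [8B, align 2] → 32
  @32: version [8B, align 2] → 40
  @40: dst [8B, align 2] → 48
  @48: checksum [1B, align 1] → 49
  @49: length [1B, align 1] → 50
  size 50, align 2
64 − 50 = 14

14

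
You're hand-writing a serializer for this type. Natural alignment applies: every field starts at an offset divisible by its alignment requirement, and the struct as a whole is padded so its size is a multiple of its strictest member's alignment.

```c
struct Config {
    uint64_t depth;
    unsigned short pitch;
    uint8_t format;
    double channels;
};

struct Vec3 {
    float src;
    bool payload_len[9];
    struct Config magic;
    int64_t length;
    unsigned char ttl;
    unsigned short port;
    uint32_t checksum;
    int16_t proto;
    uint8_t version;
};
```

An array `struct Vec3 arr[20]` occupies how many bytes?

1280

Config: 0..8  depth  (8B, 8-aligned); 8..10  pitch  (2B, 2-aligned); 10..11  format  (1B, 1-aligned); 11..16  -- padding (5B); 16..24  channels  (8B, 8-aligned); sizeof = 24, alignof = 8
0..4  src  (4B, 4-aligned)
4..13  payload_len  (9B, 1-aligned)
13..16  -- padding (3B)
16..40  magic  (24B, 8-aligned)
40..48  length  (8B, 8-aligned)
48..49  ttl  (1B, 1-aligned)
49..50  -- padding (1B)
50..52  port  (2B, 2-aligned)
52..56  checksum  (4B, 4-aligned)
56..58  proto  (2B, 2-aligned)
58..59  version  (1B, 1-aligned)
59..64  -- tail padding (5B)
sizeof = 64, alignof = 8
array of 20: 20 × 64 = 1280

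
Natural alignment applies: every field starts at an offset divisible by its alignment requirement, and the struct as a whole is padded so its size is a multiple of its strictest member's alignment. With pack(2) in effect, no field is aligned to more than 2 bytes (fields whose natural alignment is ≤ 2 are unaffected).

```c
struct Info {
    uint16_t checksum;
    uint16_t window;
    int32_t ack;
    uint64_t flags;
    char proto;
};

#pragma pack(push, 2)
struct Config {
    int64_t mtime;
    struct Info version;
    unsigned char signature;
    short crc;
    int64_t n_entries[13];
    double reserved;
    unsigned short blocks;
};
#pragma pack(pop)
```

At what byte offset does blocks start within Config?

Info: checksum at 0 (size 2, align 2) → ends 2; window at 2 (size 2, align 2) → ends 4; ack at 4 (size 4, align 4) → ends 8; flags at 8 (size 8, align 8) → ends 16; proto at 16 (size 1, align 1) → ends 17; tail pad 7 to reach multiple of 8; total 24 bytes, alignment 8
mtime at 0 (size 8, align 2) → ends 8
version at 8 (size 24, align 2) → ends 32
signature at 32 (size 1, align 1) → ends 33
pad 1 to align 2 for crc
crc at 34 (size 2, align 2) → ends 36
n_entries at 36 (size 104, align 2) → ends 140
reserved at 140 (size 8, align 2) → ends 148
blocks at 148 (size 2, align 2) → ends 150

148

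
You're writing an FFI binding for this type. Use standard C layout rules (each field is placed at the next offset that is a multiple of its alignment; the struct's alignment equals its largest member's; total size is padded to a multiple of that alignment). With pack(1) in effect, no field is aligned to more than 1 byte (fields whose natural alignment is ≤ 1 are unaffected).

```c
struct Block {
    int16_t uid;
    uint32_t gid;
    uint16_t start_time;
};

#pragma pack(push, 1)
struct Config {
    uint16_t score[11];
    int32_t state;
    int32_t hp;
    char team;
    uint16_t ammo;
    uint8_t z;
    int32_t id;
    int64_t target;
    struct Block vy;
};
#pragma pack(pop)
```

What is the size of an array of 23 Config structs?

1334

Block: uid at 0 (size 2, align 2) → ends 2; pad 2 to align 4 for gid; gid at 4 (size 4, align 4) → ends 8; start_time at 8 (size 2, align 2) → ends 10; tail pad 2 to reach multiple of 4; total 12 bytes, alignment 4
score at 0 (size 22, align 1) → ends 22
state at 22 (size 4, align 1) → ends 26
hp at 26 (size 4, align 1) → ends 30
team at 30 (size 1, align 1) → ends 31
ammo at 31 (size 2, align 1) → ends 33
z at 33 (size 1, align 1) → ends 34
id at 34 (size 4, align 1) → ends 38
target at 38 (size 8, align 1) → ends 46
vy at 46 (size 12, align 1) → ends 58
total 58 bytes, alignment 1
array of 23: 23 × 58 = 1334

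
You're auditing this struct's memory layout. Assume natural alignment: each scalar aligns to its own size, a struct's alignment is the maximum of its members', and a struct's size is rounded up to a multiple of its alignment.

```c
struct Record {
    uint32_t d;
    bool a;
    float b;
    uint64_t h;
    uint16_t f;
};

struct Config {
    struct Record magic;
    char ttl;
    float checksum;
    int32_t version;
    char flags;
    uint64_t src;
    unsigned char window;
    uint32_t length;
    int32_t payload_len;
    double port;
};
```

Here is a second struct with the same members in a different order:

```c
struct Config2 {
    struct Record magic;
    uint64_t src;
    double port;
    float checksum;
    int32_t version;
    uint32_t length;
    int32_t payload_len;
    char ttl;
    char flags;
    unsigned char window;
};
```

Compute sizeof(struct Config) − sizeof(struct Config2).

8

Record: d at 0 (size 4, align 4) → ends 4; a at 4 (size 1, align 1) → ends 5; pad 3 to align 4 for b; b at 8 (size 4, align 4) → ends 12; pad 4 to align 8 for h; h at 16 (size 8, align 8) → ends 24; f at 24 (size 2, align 2) → ends 26; tail pad 6 to reach multiple of 8; total 32 bytes, alignment 8
magic at 0 (size 32, align 8) → ends 32
ttl at 32 (size 1, align 1) → ends 33
pad 3 to align 4 for checksum
checksum at 36 (size 4, align 4) → ends 40
version at 40 (size 4, align 4) → ends 44
flags at 44 (size 1, align 1) → ends 45
pad 3 to align 8 for src
src at 48 (size 8, align 8) → ends 56
window at 56 (size 1, align 1) → ends 57
pad 3 to align 4 for length
length at 60 (size 4, align 4) → ends 64
payload_len at 64 (size 4, align 4) → ends 68
pad 4 to align 8 for port
port at 72 (size 8, align 8) → ends 80
total 80 bytes, alignment 8
— Config2 —
magic at 0 (size 32, align 8) → ends 32
src at 32 (size 8, align 8) → ends 40
port at 40 (size 8, align 8) → ends 48
checksum at 48 (size 4, align 4) → ends 52
version at 52 (size 4, align 4) → ends 56
length at 56 (size 4, align 4) → ends 60
payload_len at 60 (size 4, align 4) → ends 64
ttl at 64 (size 1, align 1) → ends 65
flags at 65 (size 1, align 1) → ends 66
window at 66 (size 1, align 1) → ends 67
tail pad 5 to reach multiple of 8
total 72 bytes, alignment 8
80 − 72 = 8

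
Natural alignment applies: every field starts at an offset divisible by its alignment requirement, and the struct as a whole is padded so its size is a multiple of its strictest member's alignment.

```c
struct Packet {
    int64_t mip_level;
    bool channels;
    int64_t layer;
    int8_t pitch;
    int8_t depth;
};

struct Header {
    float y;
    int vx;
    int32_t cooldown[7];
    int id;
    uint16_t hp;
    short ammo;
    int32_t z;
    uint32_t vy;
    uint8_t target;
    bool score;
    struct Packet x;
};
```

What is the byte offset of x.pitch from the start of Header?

80

Packet: mip_level at 0 (size 8, align 8) → ends 8; channels at 8 (size 1, align 1) → ends 9; pad 7 to align 8 for layer; layer at 16 (size 8, align 8) → ends 24; pitch at 24 (size 1, align 1) → ends 25; depth at 25 (size 1, align 1) → ends 26; tail pad 6 to reach multiple of 8; total 32 bytes, alignment 8
y at 0 (size 4, align 4) → ends 4
vx at 4 (size 4, align 4) → ends 8
cooldown at 8 (size 28, align 4) → ends 36
id at 36 (size 4, align 4) → ends 40
hp at 40 (size 2, align 2) → ends 42
ammo at 42 (size 2, align 2) → ends 44
z at 44 (size 4, align 4) → ends 48
vy at 48 (size 4, align 4) → ends 52
target at 52 (size 1, align 1) → ends 53
score at 53 (size 1, align 1) → ends 54
pad 2 to align 8 for x
x at 56 (size 32, align 8) → ends 88
within Packet: pitch at 24
56 + 24 = 80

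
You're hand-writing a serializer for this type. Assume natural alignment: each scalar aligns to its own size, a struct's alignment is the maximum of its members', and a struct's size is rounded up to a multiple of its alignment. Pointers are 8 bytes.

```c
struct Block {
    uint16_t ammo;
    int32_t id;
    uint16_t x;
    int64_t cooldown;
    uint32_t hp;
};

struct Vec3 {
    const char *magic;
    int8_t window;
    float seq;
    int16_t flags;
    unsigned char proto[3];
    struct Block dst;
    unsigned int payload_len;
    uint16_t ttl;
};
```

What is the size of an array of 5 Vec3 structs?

Block: @0: ammo [2B, align 2] → 2; +2 pad (align 4); @4: id [4B, align 4] → 8; @8: x [2B, align 2] → 10; +6 pad (align 8); @16: cooldown [8B, align 8] → 24; @24: hp [4B, align 4] → 28; +4 tail pad (align 8); size 32, align 8
@0: magic [8B, align 8] → 8
@8: window [1B, align 1] → 9
+3 pad (align 4)
@12: seq [4B, align 4] → 16
@16: flags [2B, align 2] → 18
@18: proto [3B, align 1] → 21
+3 pad (align 8)
@24: dst [32B, align 8] → 56
@56: payload_len [4B, align 4] → 60
@60: ttl [2B, align 2] → 62
+2 tail pad (align 8)
size 64, align 8
array of 5: 5 × 64 = 320

320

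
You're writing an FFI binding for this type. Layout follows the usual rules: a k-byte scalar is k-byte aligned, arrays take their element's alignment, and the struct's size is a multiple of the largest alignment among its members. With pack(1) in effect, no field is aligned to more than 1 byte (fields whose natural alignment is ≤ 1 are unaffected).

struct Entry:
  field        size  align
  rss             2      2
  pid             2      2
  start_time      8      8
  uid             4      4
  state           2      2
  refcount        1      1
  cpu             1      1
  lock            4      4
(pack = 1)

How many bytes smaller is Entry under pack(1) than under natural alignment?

8

natural layout:
  @0: rss [2B, align 2] → 2
  @2: pid [2B, align 2] → 4
  +4 pad (align 8)
  @8: start_time [8B, align 8] → 16
  @16: uid [4B, align 4] → 20
  @20: state [2B, align 2] → 22
  @22: refcount [1B, align 1] → 23
  @23: cpu [1B, align 1] → 24
  @24: lock [4B, align 4] → 28
  +4 tail pad (align 8)
  size 32, align 8
packed(1) layout:
  @0: rss [2B, align 1] → 2
  @2: pid [2B, align 1] → 4
  @4: start_time [8B, align 1] → 12
  @12: uid [4B, align 1] → 16
  @16: state [2B, align 1] → 18
  @18: refcount [1B, align 1] → 19
  @19: cpu [1B, align 1] → 20
  @20: lock [4B, align 1] → 24
  size 24, align 1
32 − 24 = 8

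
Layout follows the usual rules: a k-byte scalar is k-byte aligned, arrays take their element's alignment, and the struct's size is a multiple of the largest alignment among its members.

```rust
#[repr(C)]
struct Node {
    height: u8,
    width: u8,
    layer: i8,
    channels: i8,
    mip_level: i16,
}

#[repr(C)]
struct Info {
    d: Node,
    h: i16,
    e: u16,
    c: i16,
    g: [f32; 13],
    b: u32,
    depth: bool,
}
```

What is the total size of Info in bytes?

72 bytes

Node: height at 0 (size 1, align 1) → ends 1; width at 1 (size 1, align 1) → ends 2; layer at 2 (size 1, align 1) → ends 3; channels at 3 (size 1, align 1) → ends 4; mip_level at 4 (size 2, align 2) → ends 6; total 6 bytes, alignment 2
d at 0 (size 6, align 2) → ends 6
h at 6 (size 2, align 2) → ends 8
e at 8 (size 2, align 2) → ends 10
c at 10 (size 2, align 2) → ends 12
g at 12 (size 52, align 4) → ends 64
b at 64 (size 4, align 4) → ends 68
depth at 68 (size 1, align 1) → ends 69
tail pad 3 to reach multiple of 4
total 72 bytes, alignment 4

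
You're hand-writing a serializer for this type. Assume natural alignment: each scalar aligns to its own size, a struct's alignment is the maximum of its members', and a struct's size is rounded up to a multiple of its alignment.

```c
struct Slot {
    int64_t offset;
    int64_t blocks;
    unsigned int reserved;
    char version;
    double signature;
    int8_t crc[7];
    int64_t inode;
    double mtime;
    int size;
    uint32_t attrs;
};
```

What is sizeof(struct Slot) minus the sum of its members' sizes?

0..8  offset  (8B, 8-aligned)
8..16  blocks  (8B, 8-aligned)
16..20  reserved  (4B, 4-aligned)
20..21  version  (1B, 1-aligned)
21..24  -- padding (3B)
24..32  signature  (8B, 8-aligned)
32..39  crc  (7B, 1-aligned)
39..40  -- padding (1B)
40..48  inode  (8B, 8-aligned)
48..56  mtime  (8B, 8-aligned)
56..60  size  (4B, 4-aligned)
60..64  attrs  (4B, 4-aligned)
sizeof = 64, alignof = 8
data bytes 60, size 64 → padding 4

4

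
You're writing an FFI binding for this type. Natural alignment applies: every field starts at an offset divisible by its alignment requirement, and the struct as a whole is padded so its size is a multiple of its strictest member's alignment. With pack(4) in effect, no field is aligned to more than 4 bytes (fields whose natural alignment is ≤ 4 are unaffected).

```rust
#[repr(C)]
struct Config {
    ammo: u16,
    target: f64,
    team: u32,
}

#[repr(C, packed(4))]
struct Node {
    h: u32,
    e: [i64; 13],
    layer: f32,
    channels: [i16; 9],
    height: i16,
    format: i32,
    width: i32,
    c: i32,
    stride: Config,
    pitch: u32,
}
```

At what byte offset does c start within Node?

Config: 0..2  ammo  (2B, 2-aligned); 2..8  -- padding (6B); 8..16  target  (8B, 8-aligned); 16..20  team  (4B, 4-aligned); 20..24  -- tail padding (4B); sizeof = 24, alignof = 8
0..4  h  (4B, 4-aligned)
4..108  e  (104B, 4-aligned)
108..112  layer  (4B, 4-aligned)
112..130  channels  (18B, 2-aligned)
130..132  height  (2B, 2-aligned)
132..136  format  (4B, 4-aligned)
136..140  width  (4B, 4-aligned)
140..144  c  (4B, 4-aligned)

140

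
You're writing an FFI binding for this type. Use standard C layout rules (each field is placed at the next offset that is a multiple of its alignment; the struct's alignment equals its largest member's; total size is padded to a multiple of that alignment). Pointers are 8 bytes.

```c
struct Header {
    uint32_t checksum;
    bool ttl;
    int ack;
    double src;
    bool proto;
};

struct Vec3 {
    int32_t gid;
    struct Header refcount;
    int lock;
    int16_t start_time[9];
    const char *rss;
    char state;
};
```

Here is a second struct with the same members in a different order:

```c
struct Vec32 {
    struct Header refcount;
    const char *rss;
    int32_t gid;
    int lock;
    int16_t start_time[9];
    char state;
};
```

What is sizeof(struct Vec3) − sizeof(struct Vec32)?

Header: @0: checksum [4B, align 4] → 4; @4: ttl [1B, align 1] → 5; +3 pad (align 4); @8: ack [4B, align 4] → 12; +4 pad (align 8); @16: src [8B, align 8] → 24; @24: proto [1B, align 1] → 25; +7 tail pad (align 8); size 32, align 8
@0: gid [4B, align 4] → 4
+4 pad (align 8)
@8: refcount [32B, align 8] → 40
@40: lock [4B, align 4] → 44
@44: start_time [18B, align 2] → 62
+2 pad (align 8)
@64: rss [8B, align 8] → 72
@72: state [1B, align 1] → 73
+7 tail pad (align 8)
size 80, align 8
— Vec32 —
@0: refcount [32B, align 8] → 32
@32: rss [8B, align 8] → 40
@40: gid [4B, align 4] → 44
@44: lock [4B, align 4] → 48
@48: start_time [18B, align 2] → 66
@66: state [1B, align 1] → 67
+5 tail pad (align 8)
size 72, align 8
80 − 72 = 8

8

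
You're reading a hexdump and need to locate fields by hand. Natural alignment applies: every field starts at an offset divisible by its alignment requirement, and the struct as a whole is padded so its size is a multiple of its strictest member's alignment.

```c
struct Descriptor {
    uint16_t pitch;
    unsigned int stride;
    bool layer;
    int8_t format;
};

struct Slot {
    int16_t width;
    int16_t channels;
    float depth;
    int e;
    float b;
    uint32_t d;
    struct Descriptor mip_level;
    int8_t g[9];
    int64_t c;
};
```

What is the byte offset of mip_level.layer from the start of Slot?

28

Descriptor: 0..2  pitch  (2B, 2-aligned); 2..4  -- padding (2B); 4..8  stride  (4B, 4-aligned); 8..9  layer  (1B, 1-aligned); 9..10  format  (1B, 1-aligned); 10..12  -- tail padding (2B); sizeof = 12, alignof = 4
0..2  width  (2B, 2-aligned)
2..4  channels  (2B, 2-aligned)
4..8  depth  (4B, 4-aligned)
8..12  e  (4B, 4-aligned)
12..16  b  (4B, 4-aligned)
16..20  d  (4B, 4-aligned)
20..32  mip_level  (12B, 4-aligned)
within Descriptor: layer at 8
20 + 8 = 28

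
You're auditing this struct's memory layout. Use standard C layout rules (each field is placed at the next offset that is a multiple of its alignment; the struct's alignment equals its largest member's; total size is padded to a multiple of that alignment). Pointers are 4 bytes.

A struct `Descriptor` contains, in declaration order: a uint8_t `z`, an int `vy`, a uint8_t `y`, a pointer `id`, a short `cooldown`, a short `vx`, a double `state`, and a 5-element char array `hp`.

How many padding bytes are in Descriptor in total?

@0: z [1B, align 1] → 1
+3 pad (align 4)
@4: vy [4B, align 4] → 8
@8: y [1B, align 1] → 9
+3 pad (align 4)
@12: id [4B, align 4] → 16
@16: cooldown [2B, align 2] → 18
@18: vx [2B, align 2] → 20
+4 pad (align 8)
@24: state [8B, align 8] → 32
@32: hp [5B, align 1] → 37
+3 tail pad (align 8)
size 40, align 8
data bytes 27, size 40 → padding 13

13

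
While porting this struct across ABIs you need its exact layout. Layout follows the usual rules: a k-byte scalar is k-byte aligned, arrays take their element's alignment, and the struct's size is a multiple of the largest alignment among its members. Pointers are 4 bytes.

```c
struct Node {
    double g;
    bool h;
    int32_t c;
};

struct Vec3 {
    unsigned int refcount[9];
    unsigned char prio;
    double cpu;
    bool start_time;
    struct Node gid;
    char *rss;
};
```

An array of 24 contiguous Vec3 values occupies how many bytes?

Node: 0..8  g  (8B, 8-aligned); 8..9  h  (1B, 1-aligned); 9..12  -- padding (3B); 12..16  c  (4B, 4-aligned); sizeof = 16, alignof = 8
0..36  refcount  (36B, 4-aligned)
36..37  prio  (1B, 1-aligned)
37..40  -- padding (3B)
40..48  cpu  (8B, 8-aligned)
48..49  start_time  (1B, 1-aligned)
49..56  -- padding (7B)
56..72  gid  (16B, 8-aligned)
72..76  rss  (4B, 4-aligned)
76..80  -- tail padding (4B)
sizeof = 80, alignof = 8
array of 24: 24 × 80 = 1920

1920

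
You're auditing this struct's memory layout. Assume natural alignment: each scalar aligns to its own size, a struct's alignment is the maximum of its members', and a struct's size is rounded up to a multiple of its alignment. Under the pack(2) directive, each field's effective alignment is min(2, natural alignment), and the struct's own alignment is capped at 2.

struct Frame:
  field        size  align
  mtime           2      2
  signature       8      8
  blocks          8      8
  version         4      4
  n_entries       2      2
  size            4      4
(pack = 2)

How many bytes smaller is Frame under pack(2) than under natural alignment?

12

natural layout:
  @0: mtime [2B, align 2] → 2
  +6 pad (align 8)
  @8: signature [8B, align 8] → 16
  @16: blocks [8B, align 8] → 24
  @24: version [4B, align 4] → 28
  @28: n_entries [2B, align 2] → 30
  +2 pad (align 4)
  @32: size [4B, align 4] → 36
  +4 tail pad (align 8)
  size 40, align 8
packed(2) layout:
  @0: mtime [2B, align 2] → 2
  @2: signature [8B, align 2] → 10
  @10: blocks [8B, align 2] → 18
  @18: version [4B, align 2] → 22
  @22: n_entries [2B, align 2] → 24
  @24: size [4B, align 2] → 28
  size 28, align 2
40 − 28 = 12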